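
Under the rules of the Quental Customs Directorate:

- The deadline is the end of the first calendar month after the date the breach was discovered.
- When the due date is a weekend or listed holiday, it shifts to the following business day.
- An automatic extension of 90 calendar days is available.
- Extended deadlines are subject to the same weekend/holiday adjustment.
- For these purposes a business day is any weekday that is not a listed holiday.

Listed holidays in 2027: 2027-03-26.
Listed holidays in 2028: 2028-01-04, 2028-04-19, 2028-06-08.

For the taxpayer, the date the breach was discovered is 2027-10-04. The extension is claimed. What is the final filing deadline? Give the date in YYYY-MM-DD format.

The first month after 2027-10-04 is November 2027, whose last day is 2027-11-30.
2027-11-30 falls on a Tuesday, which is a business day, so no adjustment is needed.
Add the 90 calendar-day extension to 2027-11-30: 2028-02-28.
Since 2028-02-28 is a Monday and not a holiday, the date is unchanged.
Final deadline: 2028-02-28.

2028-02-28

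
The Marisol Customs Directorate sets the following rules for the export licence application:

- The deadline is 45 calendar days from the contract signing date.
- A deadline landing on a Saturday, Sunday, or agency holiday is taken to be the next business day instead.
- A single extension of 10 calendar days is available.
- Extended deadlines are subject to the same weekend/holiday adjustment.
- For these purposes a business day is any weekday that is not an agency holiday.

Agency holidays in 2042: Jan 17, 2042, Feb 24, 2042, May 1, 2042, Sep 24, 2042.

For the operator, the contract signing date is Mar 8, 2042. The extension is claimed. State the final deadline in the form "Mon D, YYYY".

May 2, 2042

From Mar 8, 2042, 45 calendar days later is Apr 22, 2042.
Since Apr 22, 2042 is a Tuesday and not a holiday, the date is unchanged.
Applying the 10-calendar-day extension: Apr 22, 2042 + 10 days = May 2, 2042.
Since May 2, 2042 is a Friday and not a holiday, the date is unchanged.
Deadline: May 2, 2042.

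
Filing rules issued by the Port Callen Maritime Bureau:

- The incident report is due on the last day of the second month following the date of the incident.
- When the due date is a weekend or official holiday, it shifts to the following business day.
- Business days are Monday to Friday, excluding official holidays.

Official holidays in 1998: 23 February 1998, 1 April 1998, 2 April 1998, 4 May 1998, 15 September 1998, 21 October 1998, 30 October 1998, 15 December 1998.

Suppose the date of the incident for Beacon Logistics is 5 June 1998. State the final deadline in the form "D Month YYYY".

2 months after 5 June 1998 falls in August 1998; the last day of that month is 31 August 1998.
31 August 1998 is a Monday and not a listed holiday, so it stands.
Deadline: 31 August 1998.

31 August 1998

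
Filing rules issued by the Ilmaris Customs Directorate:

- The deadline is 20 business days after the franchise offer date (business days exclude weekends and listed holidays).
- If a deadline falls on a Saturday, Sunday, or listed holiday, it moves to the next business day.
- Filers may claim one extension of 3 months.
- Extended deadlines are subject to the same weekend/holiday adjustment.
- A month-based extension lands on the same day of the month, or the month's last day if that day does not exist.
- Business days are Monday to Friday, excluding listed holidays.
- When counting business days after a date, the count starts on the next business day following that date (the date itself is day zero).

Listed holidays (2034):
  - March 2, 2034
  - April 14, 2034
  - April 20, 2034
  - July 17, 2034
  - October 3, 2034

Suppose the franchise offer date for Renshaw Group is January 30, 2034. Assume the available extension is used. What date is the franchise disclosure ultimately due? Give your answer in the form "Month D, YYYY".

Counting 20 business days after January 30, 2034 (skipping weekends and listed holidays) reaches February 27, 2034.
February 27, 2034 (Monday) is already a business day.
The 3 months extension carries February 27, 2034 to May 27, 2034.
May 27, 2034 is a Saturday, so it moves to the next business day, May 29, 2034 (Monday).
Deadline: May 29, 2034.

May 29, 2034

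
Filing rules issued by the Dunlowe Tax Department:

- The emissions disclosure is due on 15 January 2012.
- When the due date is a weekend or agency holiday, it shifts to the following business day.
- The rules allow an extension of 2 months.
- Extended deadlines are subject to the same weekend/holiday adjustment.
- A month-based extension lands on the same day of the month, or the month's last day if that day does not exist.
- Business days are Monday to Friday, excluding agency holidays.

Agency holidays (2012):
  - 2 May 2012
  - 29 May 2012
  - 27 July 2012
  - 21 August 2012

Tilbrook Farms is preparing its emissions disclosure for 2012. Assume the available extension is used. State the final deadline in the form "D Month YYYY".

The statutory due date is 15 January 2012.
Because 15 January 2012 is a Sunday, the deadline becomes 16 January 2012 (Monday).
Applying the 2 months extension: 2 months after 16 January 2012 is 16 March 2012.
16 March 2012 is a Friday and not a listed holiday, so it stands.
So the filing is due 16 March 2012.

16 March 2012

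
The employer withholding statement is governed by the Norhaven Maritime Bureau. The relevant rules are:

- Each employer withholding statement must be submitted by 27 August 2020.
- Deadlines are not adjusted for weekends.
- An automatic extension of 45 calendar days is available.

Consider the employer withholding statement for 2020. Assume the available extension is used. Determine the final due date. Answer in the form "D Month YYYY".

11 October 2020

The statutory due date is 27 August 2020.
27 August 2020 is a Thursday; no weekend or holiday adjustment applies.
Applying the 45-calendar-day extension: 27 August 2020 + 45 days = 11 October 2020.
No adjustment is made for weekends or holidays, so 11 October 2020 stands.
The final due date is 11 October 2020.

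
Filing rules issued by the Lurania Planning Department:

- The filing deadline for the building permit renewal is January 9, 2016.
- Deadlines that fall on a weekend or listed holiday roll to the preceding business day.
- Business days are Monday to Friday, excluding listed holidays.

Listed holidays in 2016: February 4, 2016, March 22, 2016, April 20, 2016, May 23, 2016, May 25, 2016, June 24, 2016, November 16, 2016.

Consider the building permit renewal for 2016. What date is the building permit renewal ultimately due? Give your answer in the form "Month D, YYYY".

Start from the fixed due date, January 9, 2016.
January 9, 2016 is a Saturday; the preceding business day is January 8, 2016 (Friday).
Deadline: January 8, 2016.

January 8, 2016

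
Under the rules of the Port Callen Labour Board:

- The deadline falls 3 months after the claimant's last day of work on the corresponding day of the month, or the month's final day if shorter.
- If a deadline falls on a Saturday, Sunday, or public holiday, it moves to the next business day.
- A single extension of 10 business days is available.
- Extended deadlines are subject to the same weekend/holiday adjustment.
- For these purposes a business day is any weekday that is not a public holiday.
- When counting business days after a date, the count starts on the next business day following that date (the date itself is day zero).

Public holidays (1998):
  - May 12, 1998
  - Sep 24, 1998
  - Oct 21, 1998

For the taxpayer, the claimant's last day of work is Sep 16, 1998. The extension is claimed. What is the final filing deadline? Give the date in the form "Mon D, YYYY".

Dec 30, 1998

3 months after Sep 16, 1998, on the same day of the month, is Dec 16, 1998.
Dec 16, 1998 is a Wednesday and not a listed holiday, so it stands.
Applying the 10-business-day extension: 10 business days after Dec 16, 1998 is Dec 30, 1998.
Since Dec 30, 1998 is a Wednesday and not a holiday, the date is unchanged.
Deadline: Dec 30, 1998.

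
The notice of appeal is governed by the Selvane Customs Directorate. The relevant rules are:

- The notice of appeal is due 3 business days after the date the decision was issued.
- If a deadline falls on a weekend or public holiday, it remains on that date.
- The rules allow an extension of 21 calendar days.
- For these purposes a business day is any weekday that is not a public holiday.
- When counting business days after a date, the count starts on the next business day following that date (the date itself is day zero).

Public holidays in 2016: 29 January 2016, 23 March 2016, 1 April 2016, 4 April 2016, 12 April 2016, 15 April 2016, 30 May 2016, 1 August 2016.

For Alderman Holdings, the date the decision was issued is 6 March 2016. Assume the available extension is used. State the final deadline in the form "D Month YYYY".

30 March 2016

3 business days after 6 March 2016, excluding weekends and holidays, is 9 March 2016.
9 March 2016 falls on a Wednesday. The rules make no weekend/holiday allowance, so it remains 9 March 2016.
Applying the 21-calendar-day extension: 9 March 2016 + 21 days = 30 March 2016.
30 March 2016 falls on a Wednesday. The rules make no weekend/holiday allowance, so it remains 30 March 2016.
Deadline: 30 March 2016.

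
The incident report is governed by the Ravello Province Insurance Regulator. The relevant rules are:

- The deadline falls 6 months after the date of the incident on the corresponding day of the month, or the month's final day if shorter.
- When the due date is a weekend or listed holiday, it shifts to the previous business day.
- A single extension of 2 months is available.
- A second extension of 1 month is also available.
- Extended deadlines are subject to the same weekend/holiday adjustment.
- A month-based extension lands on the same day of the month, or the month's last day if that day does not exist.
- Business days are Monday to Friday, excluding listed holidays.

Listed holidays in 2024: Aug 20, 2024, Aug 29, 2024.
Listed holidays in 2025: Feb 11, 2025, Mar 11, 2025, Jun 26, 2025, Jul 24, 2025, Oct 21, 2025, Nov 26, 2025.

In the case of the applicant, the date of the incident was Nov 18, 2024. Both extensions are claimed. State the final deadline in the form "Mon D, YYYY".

Moving 6 months forward from Nov 18, 2024 on the corresponding day gives May 18, 2025.
May 18, 2025 falls on a Sunday. Rolling to the preceding business day gives May 16, 2025, a Friday.
Applying the 2 months extension: 2 months after May 16, 2025 is Jul 16, 2025.
Jul 16, 2025 (Wednesday) is already a business day.
Add 1 month to Jul 16, 2025: Aug 16, 2025.
Aug 16, 2025 is a Saturday; the preceding business day is Aug 15, 2025 (Friday).
Deadline: Aug 15, 2025.

Aug 15, 2025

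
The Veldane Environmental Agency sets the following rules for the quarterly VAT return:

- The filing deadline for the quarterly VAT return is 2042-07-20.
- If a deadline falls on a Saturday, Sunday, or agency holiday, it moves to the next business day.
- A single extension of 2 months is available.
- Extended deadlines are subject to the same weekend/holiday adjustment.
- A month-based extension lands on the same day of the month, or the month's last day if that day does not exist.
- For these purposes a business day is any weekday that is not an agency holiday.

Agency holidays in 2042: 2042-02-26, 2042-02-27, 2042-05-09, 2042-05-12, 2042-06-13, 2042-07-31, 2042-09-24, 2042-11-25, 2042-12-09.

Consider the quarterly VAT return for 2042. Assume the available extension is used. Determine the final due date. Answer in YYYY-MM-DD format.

2042-09-22

Start from the fixed due date, 2042-07-20.
2042-07-20 is a Sunday, so it moves to the next business day, 2042-07-21 (Monday).
Add 2 months to 2042-07-21: 2042-09-21.
2042-09-21 is a Sunday; the next business day is 2042-09-22 (Monday).
So the filing is due 2042-09-22.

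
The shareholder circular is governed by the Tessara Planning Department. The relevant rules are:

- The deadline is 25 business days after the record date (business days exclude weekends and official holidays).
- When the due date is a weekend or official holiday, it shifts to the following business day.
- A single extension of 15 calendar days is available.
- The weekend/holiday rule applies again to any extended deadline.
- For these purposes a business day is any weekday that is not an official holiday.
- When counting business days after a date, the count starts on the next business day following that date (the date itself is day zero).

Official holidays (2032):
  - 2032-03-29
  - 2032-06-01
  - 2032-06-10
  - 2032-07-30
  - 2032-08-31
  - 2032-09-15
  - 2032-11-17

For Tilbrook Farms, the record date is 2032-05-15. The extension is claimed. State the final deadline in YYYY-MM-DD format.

25 business days after 2032-05-15, excluding weekends and holidays, is 2032-06-22.
2032-06-22 is a Tuesday and not a listed holiday, so it stands.
The 15-calendar-day extension moves the deadline from 2032-06-22 to 2032-07-07.
2032-07-07 is a Wednesday and not a listed holiday, so it stands.
Deadline: 2032-07-07.

2032-07-07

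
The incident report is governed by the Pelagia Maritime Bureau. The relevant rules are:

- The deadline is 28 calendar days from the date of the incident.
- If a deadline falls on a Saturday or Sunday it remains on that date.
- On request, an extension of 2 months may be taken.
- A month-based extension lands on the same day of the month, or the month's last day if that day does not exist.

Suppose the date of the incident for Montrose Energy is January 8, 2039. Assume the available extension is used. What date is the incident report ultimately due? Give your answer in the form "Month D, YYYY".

From January 8, 2039, 28 calendar days later is February 5, 2039.
February 5, 2039 falls on a Saturday. The rules make no weekend/holiday allowance, so it remains February 5, 2039.
Applying the 2 months extension: 2 months after February 5, 2039 is April 5, 2039.
April 5, 2039 falls on a Tuesday. The rules make no weekend/holiday allowance, so it remains April 5, 2039.
The final due date is April 5, 2039.

April 5, 2039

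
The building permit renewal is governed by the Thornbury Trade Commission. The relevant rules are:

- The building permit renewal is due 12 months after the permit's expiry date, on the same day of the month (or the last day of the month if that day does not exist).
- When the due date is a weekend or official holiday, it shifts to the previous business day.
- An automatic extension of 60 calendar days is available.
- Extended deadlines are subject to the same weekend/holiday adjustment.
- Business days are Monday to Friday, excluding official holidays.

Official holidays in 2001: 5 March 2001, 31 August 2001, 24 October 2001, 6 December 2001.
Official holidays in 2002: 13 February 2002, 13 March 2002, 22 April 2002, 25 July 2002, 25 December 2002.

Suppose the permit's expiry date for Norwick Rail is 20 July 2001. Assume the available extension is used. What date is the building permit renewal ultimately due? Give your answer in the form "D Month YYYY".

12 months from 20 July 2001 is 20 July 2002.
20 July 2002 is a Saturday, so it moves to the preceding business day, 19 July 2002 (Friday).
With the 60-day extension, 19 July 2002 becomes 17 September 2002.
17 September 2002 is a Tuesday and not a listed holiday, so it stands.
Final deadline: 17 September 2002.

17 September 2002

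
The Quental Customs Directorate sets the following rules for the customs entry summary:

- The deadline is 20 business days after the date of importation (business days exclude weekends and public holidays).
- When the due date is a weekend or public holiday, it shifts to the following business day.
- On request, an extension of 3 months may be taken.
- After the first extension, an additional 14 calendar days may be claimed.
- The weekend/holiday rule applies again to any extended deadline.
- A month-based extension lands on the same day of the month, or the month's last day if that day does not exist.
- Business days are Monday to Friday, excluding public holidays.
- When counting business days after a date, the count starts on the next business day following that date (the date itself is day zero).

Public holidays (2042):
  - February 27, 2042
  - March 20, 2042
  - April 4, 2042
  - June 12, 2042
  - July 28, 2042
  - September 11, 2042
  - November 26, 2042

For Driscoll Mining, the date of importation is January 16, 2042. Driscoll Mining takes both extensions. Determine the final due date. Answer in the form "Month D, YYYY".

Starting the day after January 16, 2042 and counting 20 business days lands on February 13, 2042.
February 13, 2042 (Thursday) is already a business day.
Applying the 3 months extension: 3 months after February 13, 2042 is May 13, 2042.
May 13, 2042 (Tuesday) is already a business day.
With the 14-day extension, May 13, 2042 becomes May 27, 2042.
May 27, 2042 is a Tuesday and not a listed holiday, so it stands.
The final due date is May 27, 2042.

May 27, 2042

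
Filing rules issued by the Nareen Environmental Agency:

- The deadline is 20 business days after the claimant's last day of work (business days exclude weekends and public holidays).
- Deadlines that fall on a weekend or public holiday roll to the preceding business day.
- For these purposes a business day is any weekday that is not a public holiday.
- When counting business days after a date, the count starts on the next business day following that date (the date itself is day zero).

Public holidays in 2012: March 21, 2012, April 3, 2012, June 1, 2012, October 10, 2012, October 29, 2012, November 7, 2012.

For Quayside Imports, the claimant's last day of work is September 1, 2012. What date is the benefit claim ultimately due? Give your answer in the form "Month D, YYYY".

Counting 20 business days after September 1, 2012 (skipping weekends and listed holidays) reaches September 28, 2012.
Since September 28, 2012 is a Friday and not a holiday, the date is unchanged.
Final deadline: September 28, 2012.

September 28, 2012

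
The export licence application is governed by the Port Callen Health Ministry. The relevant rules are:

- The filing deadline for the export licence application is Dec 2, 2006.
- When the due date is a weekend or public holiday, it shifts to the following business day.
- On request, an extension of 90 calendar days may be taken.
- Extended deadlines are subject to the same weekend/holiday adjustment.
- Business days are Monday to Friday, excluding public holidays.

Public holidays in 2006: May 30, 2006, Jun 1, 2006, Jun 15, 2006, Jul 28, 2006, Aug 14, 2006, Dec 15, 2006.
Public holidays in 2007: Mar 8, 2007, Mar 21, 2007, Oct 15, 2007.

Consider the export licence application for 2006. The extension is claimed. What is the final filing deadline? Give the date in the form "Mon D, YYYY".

Start from the fixed due date, Dec 2, 2006.
Dec 2, 2006 is a Saturday; the next business day is Dec 4, 2006 (Monday).
With the 90-day extension, Dec 4, 2006 becomes Mar 4, 2007.
Mar 4, 2007 is a Sunday; the next business day is Mar 5, 2007 (Monday).
The final due date is Mar 5, 2007.

Mar 5, 2007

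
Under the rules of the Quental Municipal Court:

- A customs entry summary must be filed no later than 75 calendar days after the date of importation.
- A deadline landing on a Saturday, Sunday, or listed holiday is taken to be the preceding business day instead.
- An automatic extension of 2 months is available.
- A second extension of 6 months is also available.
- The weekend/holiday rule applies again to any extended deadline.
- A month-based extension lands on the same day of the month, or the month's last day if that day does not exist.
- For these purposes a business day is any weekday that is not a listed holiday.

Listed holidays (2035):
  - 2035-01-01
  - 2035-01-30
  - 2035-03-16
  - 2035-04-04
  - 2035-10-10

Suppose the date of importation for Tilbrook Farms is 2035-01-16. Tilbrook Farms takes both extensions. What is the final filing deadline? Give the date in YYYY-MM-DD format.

2035-11-30

75 calendar days after 2035-01-16 is 2035-04-01.
2035-04-01 is a Sunday, so it moves to the preceding business day, 2035-03-30 (Friday).
Applying the 2 months extension: 2 months after 2035-03-30 is 2035-05-30.
2035-05-30 is a Wednesday and not a listed holiday, so it stands.
Applying the 6 months extension: 6 months after 2035-05-30 is 2035-11-30.
Since 2035-11-30 is a Friday and not a holiday, the date is unchanged.
The final due date is 2035-11-30.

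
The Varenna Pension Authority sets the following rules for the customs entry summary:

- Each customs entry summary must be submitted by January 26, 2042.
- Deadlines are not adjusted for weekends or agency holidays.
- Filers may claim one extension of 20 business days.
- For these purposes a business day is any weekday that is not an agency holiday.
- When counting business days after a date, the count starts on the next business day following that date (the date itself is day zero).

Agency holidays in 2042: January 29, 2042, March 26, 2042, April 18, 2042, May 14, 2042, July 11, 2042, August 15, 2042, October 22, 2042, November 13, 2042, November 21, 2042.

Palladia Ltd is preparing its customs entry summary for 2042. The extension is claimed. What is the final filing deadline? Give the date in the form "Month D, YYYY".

Start from the fixed due date, January 26, 2042.
January 26, 2042 falls on a Sunday. The rules make no weekend/holiday allowance, so it remains January 26, 2042.
Applying the 20-business-day extension: 20 business days after January 26, 2042 is February 24, 2042.
No adjustment is made for weekends or holidays, so February 24, 2042 stands.
So the filing is due February 24, 2042.

February 24, 2042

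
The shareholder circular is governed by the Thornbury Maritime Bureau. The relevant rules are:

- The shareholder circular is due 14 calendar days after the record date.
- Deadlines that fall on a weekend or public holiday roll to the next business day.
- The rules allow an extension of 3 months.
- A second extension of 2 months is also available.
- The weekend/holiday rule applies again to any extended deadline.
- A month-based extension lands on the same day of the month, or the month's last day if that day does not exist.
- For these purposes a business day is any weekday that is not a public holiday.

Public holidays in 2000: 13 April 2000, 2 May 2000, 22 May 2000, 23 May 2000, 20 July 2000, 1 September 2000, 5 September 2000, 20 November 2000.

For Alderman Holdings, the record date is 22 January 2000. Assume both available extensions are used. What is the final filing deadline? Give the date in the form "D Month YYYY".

14 calendar days after 22 January 2000 is 5 February 2000.
5 February 2000 falls on a Saturday. Rolling to the next business day gives 7 February 2000, a Monday.
Applying the 3 months extension: 3 months after 7 February 2000 is 7 May 2000.
7 May 2000 falls on a Sunday. Rolling to the next business day gives 8 May 2000, a Monday.
Applying the 2 months extension: 2 months after 8 May 2000 is 8 July 2000.
Because 8 July 2000 is a Saturday, the deadline becomes 10 July 2000 (Monday).
The final due date is 10 July 2000.

10 July 2000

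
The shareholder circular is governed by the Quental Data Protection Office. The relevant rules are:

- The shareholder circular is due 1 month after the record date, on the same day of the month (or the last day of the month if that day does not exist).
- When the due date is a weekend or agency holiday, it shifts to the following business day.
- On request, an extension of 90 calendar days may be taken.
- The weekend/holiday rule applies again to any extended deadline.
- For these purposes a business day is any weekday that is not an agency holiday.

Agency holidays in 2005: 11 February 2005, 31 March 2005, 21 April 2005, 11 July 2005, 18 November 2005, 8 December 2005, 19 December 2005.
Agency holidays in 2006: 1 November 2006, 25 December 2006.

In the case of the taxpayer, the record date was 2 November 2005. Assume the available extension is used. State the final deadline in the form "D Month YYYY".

Moving 1 month forward from 2 November 2005 on the corresponding day gives 2 December 2005.
2 December 2005 falls on a Friday, which is a business day, so no adjustment is needed.
Add the 90 calendar-day extension to 2 December 2005: 2 March 2006.
2 March 2006 falls on a Thursday, which is a business day, so no adjustment is needed.
Final deadline: 2 March 2006.

2 March 2006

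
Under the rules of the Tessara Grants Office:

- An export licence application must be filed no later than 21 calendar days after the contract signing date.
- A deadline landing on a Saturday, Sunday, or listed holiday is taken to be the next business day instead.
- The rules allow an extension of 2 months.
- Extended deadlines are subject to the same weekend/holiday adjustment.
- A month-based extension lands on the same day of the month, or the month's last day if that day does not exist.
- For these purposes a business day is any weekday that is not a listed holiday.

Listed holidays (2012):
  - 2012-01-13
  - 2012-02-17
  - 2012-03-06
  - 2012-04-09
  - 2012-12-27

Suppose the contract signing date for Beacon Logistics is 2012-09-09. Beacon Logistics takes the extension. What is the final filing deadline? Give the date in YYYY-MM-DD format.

Adding 21 calendar days to 2012-09-09 gives 2012-09-30.
2012-09-30 falls on a Sunday. Rolling to the next business day gives 2012-10-01, a Monday.
Add 2 months to 2012-10-01: 2012-12-01.
2012-12-01 is a Saturday; the next business day is 2012-12-03 (Monday).
So the filing is due 2012-12-03.

2012-12-03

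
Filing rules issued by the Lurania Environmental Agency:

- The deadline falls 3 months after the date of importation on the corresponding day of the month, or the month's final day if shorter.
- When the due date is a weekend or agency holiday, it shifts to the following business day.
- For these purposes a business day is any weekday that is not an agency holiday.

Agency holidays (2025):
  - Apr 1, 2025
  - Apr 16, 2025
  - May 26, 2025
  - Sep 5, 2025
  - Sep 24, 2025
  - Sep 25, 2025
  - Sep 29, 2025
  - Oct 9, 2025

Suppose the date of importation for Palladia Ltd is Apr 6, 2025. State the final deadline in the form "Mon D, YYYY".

3 months from Apr 6, 2025 is Jul 6, 2025.
Jul 6, 2025 is a Sunday; the next business day is Jul 7, 2025 (Monday).
Deadline: Jul 7, 2025.

Jul 7, 2025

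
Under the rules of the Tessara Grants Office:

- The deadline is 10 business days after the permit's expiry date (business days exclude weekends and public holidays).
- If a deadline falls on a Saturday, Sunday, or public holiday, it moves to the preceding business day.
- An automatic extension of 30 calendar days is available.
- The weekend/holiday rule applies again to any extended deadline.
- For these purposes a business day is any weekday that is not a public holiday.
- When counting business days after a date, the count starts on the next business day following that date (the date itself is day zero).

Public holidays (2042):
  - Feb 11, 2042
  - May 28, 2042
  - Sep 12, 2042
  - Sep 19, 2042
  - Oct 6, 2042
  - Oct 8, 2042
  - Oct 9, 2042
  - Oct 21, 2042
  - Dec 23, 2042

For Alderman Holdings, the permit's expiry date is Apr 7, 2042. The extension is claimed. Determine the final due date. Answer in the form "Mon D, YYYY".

10 business days after Apr 7, 2042, excluding weekends and holidays, is Apr 21, 2042.
Apr 21, 2042 is a Monday and not a listed holiday, so it stands.
The 30-calendar-day extension moves the deadline from Apr 21, 2042 to May 21, 2042.
May 21, 2042 is a Wednesday and not a listed holiday, so it stands.
The final due date is May 21, 2042.

May 21, 2042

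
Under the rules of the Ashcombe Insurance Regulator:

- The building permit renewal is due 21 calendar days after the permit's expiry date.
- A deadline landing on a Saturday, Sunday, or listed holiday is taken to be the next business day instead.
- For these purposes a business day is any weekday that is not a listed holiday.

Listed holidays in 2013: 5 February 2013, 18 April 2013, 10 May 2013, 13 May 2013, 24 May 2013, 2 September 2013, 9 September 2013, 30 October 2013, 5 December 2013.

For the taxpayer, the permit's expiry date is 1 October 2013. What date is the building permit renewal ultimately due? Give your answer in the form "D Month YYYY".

22 October 2013

Adding 21 calendar days to 1 October 2013 gives 22 October 2013.
22 October 2013 is a Tuesday and not a listed holiday, so it stands.
So the filing is due 22 October 2013.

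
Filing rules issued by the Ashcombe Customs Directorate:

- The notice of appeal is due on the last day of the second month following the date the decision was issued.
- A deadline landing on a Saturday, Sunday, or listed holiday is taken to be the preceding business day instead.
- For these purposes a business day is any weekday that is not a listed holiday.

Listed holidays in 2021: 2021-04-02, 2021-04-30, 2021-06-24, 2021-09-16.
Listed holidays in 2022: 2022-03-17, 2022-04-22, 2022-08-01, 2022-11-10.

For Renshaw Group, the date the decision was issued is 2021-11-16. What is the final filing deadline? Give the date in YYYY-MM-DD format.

2 months after 2021-11-16 falls in January 2022; the last day of that month is 2022-01-31.
2022-01-31 (Monday) is already a business day.
Final deadline: 2022-01-31.

2022-01-31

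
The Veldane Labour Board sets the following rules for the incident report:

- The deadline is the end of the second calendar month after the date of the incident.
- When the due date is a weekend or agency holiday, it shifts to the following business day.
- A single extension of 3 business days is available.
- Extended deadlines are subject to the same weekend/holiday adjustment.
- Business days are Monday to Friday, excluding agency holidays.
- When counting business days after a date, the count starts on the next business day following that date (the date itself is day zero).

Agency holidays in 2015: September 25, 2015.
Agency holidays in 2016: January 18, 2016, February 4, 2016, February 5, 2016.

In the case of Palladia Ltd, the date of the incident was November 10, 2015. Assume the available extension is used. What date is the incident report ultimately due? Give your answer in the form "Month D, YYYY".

2 months after November 10, 2015 falls in January 2016; the last day of that month is January 31, 2016.
January 31, 2016 falls on a Sunday. Rolling to the next business day gives February 1, 2016, a Monday.
Counting 3 further business days from February 1, 2016 reaches February 8, 2016.
February 8, 2016 falls on a Monday, which is a business day, so no adjustment is needed.
Deadline: February 8, 2016.

February 8, 2016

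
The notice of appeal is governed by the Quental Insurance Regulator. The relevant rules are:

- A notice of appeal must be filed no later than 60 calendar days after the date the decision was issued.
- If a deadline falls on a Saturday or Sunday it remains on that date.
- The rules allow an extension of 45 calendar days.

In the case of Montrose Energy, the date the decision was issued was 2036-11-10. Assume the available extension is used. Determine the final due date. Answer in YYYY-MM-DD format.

Trigger date 2036-11-10 + 60 calendar days = 2037-01-09.
No adjustment is made for weekends or holidays, so 2037-01-09 stands.
The 45-calendar-day extension moves the deadline from 2037-01-09 to 2037-02-23.
No adjustment is made for weekends or holidays, so 2037-02-23 stands.
So the filing is due 2037-02-23.

2037-02-23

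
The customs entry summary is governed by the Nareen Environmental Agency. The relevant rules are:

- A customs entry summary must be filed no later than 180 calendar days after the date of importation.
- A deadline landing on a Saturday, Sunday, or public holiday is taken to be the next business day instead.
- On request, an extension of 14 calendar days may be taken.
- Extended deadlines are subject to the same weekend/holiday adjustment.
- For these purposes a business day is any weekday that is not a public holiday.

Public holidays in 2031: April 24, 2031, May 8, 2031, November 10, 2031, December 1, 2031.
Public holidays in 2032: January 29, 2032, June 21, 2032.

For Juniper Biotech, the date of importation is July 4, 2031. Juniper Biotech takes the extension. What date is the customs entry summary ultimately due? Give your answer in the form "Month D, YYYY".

January 14, 2032

180 calendar days after July 4, 2031 is December 31, 2031.
Since December 31, 2031 is a Wednesday and not a holiday, the date is unchanged.
With the 14-day extension, December 31, 2031 becomes January 14, 2032.
Since January 14, 2032 is a Wednesday and not a holiday, the date is unchanged.
Deadline: January 14, 2032.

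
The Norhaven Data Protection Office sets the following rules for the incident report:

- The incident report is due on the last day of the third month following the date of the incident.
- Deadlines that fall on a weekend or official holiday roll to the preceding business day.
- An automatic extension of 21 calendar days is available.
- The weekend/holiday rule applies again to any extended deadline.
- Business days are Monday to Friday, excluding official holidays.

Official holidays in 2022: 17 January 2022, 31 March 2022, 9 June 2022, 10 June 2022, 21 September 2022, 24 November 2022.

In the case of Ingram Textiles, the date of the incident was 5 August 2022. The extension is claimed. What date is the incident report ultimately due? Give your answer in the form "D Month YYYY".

21 December 2022

3 months after 5 August 2022 is November 2022; that month ends on 30 November 2022.
30 November 2022 falls on a Wednesday, which is a business day, so no adjustment is needed.
The 21-calendar-day extension moves the deadline from 30 November 2022 to 21 December 2022.
21 December 2022 (Wednesday) is already a business day.
So the filing is due 21 December 2022.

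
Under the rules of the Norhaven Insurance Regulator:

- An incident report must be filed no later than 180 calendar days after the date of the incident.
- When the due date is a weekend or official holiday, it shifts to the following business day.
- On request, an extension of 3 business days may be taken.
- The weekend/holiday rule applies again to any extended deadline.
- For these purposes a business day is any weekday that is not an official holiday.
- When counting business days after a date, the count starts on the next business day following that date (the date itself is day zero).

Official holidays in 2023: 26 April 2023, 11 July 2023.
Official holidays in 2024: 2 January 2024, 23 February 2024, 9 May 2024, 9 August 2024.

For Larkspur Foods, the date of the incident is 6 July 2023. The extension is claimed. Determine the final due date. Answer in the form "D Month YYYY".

8 January 2024

180 calendar days after 6 July 2023 is 2 January 2024.
2 January 2024 falls on a listed holiday. Rolling to the next business day gives 3 January 2024, a Wednesday.
Counting 3 further business days from 3 January 2024 reaches 8 January 2024.
8 January 2024 falls on a Monday, which is a business day, so no adjustment is needed.
The final due date is 8 January 2024.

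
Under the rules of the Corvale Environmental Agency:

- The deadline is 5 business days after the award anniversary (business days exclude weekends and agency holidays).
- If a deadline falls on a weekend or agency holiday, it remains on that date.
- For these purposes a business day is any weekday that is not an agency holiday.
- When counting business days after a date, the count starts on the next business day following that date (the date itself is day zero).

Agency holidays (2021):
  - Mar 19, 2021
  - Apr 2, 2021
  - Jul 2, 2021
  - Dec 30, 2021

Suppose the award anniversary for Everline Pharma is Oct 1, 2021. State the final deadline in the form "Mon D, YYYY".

5 business days after Oct 1, 2021, excluding weekends and holidays, is Oct 8, 2021.
Oct 8, 2021 is a Friday; no weekend or holiday adjustment applies.
Deadline: Oct 8, 2021.

Oct 8, 2021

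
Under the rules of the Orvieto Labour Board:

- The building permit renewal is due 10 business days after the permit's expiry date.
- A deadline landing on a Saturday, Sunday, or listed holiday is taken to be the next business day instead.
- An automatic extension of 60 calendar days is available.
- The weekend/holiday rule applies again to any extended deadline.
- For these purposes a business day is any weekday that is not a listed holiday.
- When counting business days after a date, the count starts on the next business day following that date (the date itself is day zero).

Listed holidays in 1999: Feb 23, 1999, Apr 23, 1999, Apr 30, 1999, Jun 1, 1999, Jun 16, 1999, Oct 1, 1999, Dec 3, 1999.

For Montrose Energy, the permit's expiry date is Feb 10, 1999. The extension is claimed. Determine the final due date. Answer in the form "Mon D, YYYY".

Counting 10 business days after Feb 10, 1999 (skipping weekends and listed holidays) reaches Feb 25, 1999.
Feb 25, 1999 is a Thursday and not a listed holiday, so it stands.
With the 60-day extension, Feb 25, 1999 becomes Apr 26, 1999.
Apr 26, 1999 (Monday) is already a business day.
So the filing is due Apr 26, 1999.

Apr 26, 1999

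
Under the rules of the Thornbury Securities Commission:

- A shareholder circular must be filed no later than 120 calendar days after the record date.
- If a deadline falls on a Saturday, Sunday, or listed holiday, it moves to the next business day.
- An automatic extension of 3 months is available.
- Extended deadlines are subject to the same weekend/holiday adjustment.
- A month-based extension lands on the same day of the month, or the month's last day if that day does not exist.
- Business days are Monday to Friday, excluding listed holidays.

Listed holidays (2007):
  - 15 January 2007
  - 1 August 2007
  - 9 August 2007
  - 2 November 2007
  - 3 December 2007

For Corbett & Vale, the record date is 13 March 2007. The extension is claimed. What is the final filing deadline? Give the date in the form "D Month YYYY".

From 13 March 2007, 120 calendar days later is 11 July 2007.
11 July 2007 is a Wednesday and not a listed holiday, so it stands.
Applying the 3 months extension: 3 months after 11 July 2007 is 11 October 2007.
11 October 2007 falls on a Thursday, which is a business day, so no adjustment is needed.
Final deadline: 11 October 2007.

11 October 2007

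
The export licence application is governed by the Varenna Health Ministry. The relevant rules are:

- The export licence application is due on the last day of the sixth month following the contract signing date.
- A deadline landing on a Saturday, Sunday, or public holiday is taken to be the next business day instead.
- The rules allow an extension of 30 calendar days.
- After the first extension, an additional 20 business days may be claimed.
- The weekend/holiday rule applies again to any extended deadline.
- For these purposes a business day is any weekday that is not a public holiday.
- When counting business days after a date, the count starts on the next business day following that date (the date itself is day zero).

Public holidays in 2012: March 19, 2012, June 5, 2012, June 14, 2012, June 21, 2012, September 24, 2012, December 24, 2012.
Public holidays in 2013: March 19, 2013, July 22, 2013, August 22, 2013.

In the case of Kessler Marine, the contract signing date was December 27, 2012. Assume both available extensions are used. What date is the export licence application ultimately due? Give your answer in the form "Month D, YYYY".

The sixth month after December 27, 2012 is June 2013, whose last day is June 30, 2013.
June 30, 2013 is a Sunday; the next business day is July 1, 2013 (Monday).
With the 30-day extension, July 1, 2013 becomes July 31, 2013.
Since July 31, 2013 is a Wednesday and not a holiday, the date is unchanged.
Counting 20 further business days from July 31, 2013 reaches August 29, 2013.
Since August 29, 2013 is a Thursday and not a holiday, the date is unchanged.
Final deadline: August 29, 2013.

August 29, 2013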